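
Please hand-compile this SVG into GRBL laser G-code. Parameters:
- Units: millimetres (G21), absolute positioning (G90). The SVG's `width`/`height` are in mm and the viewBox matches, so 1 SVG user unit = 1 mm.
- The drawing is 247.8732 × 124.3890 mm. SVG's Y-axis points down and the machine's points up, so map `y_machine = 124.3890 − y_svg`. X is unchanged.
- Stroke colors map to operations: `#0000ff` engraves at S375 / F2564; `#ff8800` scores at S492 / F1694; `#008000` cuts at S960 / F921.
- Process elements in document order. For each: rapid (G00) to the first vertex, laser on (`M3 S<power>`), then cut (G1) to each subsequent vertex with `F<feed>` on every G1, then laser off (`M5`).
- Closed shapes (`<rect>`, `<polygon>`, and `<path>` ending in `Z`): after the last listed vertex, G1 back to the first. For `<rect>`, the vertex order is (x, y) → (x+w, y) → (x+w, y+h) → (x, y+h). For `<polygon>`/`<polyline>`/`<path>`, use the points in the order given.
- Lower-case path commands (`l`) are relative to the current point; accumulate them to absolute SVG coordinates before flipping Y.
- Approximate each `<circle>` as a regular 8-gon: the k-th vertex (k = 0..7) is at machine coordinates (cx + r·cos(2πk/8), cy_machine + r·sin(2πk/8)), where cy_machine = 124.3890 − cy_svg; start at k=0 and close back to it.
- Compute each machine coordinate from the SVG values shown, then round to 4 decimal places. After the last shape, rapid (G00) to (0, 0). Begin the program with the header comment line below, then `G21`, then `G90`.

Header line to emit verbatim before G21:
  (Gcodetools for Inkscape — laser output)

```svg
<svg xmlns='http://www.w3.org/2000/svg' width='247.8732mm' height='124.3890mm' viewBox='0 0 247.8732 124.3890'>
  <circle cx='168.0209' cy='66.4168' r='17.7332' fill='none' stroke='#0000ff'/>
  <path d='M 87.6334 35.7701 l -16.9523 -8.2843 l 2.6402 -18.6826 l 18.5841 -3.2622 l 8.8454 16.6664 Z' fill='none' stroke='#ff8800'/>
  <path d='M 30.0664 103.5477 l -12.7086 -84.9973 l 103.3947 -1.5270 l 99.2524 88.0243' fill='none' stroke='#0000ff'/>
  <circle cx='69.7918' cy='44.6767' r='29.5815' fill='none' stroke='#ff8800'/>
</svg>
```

Since the viewBox matches the mm dimensions, user units are millimetres directly. The only transform is the Y-flip y_m = 124.3890 − y_svg.

Shape 1 is a circle drawn with `<circle>`. Its stroke #0000ff means engrave at S375, F2564. After flipping Y the toolpath is (185.7541,57.9722) → (180.5602,70.5115) → (168.0209,75.7054) → (155.4816,70.5115) → (150.2877,57.9722) → (155.4816,45.4329) → (168.0209,40.2390) → (180.5602,45.4329) → (185.7541,57.9722), returning to the start.

Shape 2 is a regular polygon drawn with `<path>`. Its stroke #ff8800 means score at S492, F1694. After flipping Y the toolpath is (87.6334,88.6189) → (70.6811,96.9032) → (73.3213,115.5858) → (91.9054,118.8480) → (100.7508,102.1816) → (87.6334,88.6189), returning to the start.

Shape 3 is a open polyline drawn with `<path>`. Its stroke #0000ff means engrave at S375, F2564. After flipping Y the toolpath is (30.0664,20.8413) → (17.3578,105.8386) → (120.7525,107.3656) → (220.0049,19.3413).

Shape 4 is a circle drawn with `<circle>`. Its stroke #ff8800 means score at S492, F1694. After flipping Y the toolpath is (99.3733,79.7123) → (90.7091,100.6296) → (69.7918,109.2938) → (48.8745,100.6296) → (40.2103,79.7123) → (48.8745,58.7950) → (69.7918,50.1308) → (90.7091,58.7950) → (99.3733,79.7123), returning to the start.

(Gcodetools for Inkscape — laser output)
G21
G90
G00 X185.7541 Y57.9722
M3 S375
G1 X180.5602 Y70.5115 F2564
G1 X168.0209 Y75.7054 F2564
G1 X155.4816 Y70.5115 F2564
G1 X150.2877 Y57.9722 F2564
G1 X155.4816 Y45.4329 F2564
G1 X168.0209 Y40.2390 F2564
G1 X180.5602 Y45.4329 F2564
G1 X185.7541 Y57.9722 F2564
M5
G00 X87.6334 Y88.6189
M3 S492
G1 X70.6811 Y96.9032 F1694
G1 X73.3213 Y115.5858 F1694
G1 X91.9054 Y118.8480 F1694
G1 X100.7508 Y102.1816 F1694
G1 X87.6334 Y88.6189 F1694
M5
G00 X30.0664 Y20.8413
M3 S375
G1 X17.3578 Y105.8386 F2564
G1 X120.7525 Y107.3656 F2564
G1 X220.0049 Y19.3413 F2564
M5
G00 X99.3733 Y79.7123
M3 S492
G1 X90.7091 Y100.6296 F1694
G1 X69.7918 Y109.2938 F1694
G1 X48.8745 Y100.6296 F1694
G1 X40.2103 Y79.7123 F1694
G1 X48.8745 Y58.7950 F1694
G1 X69.7918 Y50.1308 F1694
G1 X90.7091 Y58.7950 F1694
G1 X99.3733 Y79.7123 F1694
M5
G00 X0.0000 Y0.0000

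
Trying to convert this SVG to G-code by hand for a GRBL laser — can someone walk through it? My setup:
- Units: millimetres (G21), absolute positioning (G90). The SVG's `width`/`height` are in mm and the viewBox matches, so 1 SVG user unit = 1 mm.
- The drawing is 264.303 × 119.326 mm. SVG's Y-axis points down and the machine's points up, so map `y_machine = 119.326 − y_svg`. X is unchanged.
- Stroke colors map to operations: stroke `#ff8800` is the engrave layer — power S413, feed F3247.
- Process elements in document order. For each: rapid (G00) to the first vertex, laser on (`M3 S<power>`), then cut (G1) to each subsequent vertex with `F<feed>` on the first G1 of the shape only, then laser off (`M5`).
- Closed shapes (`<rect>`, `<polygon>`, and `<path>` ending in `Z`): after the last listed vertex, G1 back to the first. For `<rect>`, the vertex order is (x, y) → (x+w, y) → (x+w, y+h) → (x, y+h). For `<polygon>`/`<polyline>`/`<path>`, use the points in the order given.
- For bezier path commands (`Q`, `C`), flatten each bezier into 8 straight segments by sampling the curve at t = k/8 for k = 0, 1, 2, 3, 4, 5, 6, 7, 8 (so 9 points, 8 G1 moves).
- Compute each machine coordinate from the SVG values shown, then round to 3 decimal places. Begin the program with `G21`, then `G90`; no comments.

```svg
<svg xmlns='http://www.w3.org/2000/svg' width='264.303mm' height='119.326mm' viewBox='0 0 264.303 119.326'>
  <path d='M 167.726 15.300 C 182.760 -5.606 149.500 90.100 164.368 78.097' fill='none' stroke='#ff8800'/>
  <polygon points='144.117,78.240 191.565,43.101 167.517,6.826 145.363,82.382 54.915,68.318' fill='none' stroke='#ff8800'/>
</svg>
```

1 u = 1 mm; y_m = 119.326 − y.

[1] `<path>` cubic bezier, #ff8800→engrave S413 F3247: (167.726,104.026) → (171.288,106.838) → (171.453,101.346) → (169.350,90.179) → (166.109,75.966) → (162.861,61.336) → (160.734,48.917) → (160.860,41.339) → (164.368,41.229)

[2] `<polygon>` closed polygon, #ff8800→engrave S413 F3247: (144.117,41.086) → (191.565,76.225) → (167.517,112.500) → (145.363,36.944) → (54.915,51.008) → (144.117,41.086) (closed)

G21
G90
G00 X167.726 Y104.026
M3 S413
G1 X171.288 Y106.838 F3247
G1 X171.453 Y101.346
G1 X169.350 Y90.179
G1 X166.109 Y75.966
G1 X162.861 Y61.336
G1 X160.734 Y48.917
G1 X160.860 Y41.339
G1 X164.368 Y41.229
M5
G00 X144.117 Y41.086
M3 S413
G1 X191.565 Y76.225 F3247
G1 X167.517 Y112.500
G1 X145.363 Y36.944
G1 X54.915 Y51.008
G1 X144.117 Y41.086
M5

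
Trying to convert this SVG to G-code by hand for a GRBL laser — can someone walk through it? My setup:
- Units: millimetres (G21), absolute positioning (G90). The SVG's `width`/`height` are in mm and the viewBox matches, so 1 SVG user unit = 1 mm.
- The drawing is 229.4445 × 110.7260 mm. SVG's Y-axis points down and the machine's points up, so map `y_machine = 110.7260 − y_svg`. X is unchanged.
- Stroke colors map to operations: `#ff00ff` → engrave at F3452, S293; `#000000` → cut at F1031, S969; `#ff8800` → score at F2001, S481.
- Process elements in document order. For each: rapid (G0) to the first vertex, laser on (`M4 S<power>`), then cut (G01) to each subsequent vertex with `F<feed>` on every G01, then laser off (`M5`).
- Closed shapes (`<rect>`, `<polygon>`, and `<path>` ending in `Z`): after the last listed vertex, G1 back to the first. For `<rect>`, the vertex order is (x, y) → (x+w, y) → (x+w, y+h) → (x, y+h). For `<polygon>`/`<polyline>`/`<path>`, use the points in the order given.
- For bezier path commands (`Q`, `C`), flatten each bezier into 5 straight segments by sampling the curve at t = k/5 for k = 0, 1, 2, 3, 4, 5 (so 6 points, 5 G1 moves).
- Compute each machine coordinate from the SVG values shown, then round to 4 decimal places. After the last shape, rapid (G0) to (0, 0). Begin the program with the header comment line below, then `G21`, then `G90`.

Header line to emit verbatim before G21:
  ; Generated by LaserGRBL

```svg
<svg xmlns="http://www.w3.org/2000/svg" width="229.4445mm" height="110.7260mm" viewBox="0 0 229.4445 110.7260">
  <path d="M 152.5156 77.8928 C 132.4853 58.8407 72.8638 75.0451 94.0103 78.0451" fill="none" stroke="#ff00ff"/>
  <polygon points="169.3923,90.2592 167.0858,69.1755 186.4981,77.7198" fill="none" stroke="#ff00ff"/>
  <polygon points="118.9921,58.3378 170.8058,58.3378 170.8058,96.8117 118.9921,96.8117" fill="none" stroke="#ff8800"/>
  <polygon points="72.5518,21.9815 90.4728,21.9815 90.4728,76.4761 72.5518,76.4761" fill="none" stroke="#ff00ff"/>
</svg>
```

; Generated by LaserGRBL
G21
G90
G0 X152.5156 Y32.8332
M4 S293
G01 X136.7093 Y40.4214 F3452
G01 X117.1785 Y41.8741 F3452
G01 X99.7002 Y39.5175 F3452
G01 X90.0517 Y35.6777 F3452
G01 X94.0103 Y32.6809 F3452
M5
G0 X169.3923 Y20.4668
M4 S293
G01 X167.0858 Y41.5505 F3452
G01 X186.4981 Y33.0062 F3452
G01 X169.3923 Y20.4668 F3452
M5
G0 X118.9921 Y52.3882
M4 S481
G01 X170.8058 Y52.3882 F2001
G01 X170.8058 Y13.9143 F2001
G01 X118.9921 Y13.9143 F2001
G01 X118.9921 Y52.3882 F2001
M5
G0 X72.5518 Y88.7445
M4 S293
G01 X90.4728 Y88.7445 F3452
G01 X90.4728 Y34.2499 F3452
G01 X72.5518 Y34.2499 F3452
G01 X72.5518 Y88.7445 F3452
M5
G0 X0.0000 Y0.0000

viewBox `0 0 229.4445 110.7260` with mm width/height → 1 unit = 1 mm. Flip: y_m = 110.7260 − y_svg.

**Shape 1** — `<path>` cubic bezier, stroke `#ff00ff` → engrave (S293, F3452). Control points (SVG): P0=(152.5156,77.8928), P1=(132.4853,58.8407), P2=(72.8638,75.0451), P3=(94.0103,78.0451); sampled at t=k/5. Machine vertices: (152.5156,32.8332) → (136.7093,40.4214) → (117.1785,41.8741) → (99.7002,39.5175) → (90.0517,35.6777) → (94.0103,32.6809). Open path.

**Shape 2** — `<polygon>` regular polygon, stroke `#ff00ff` → engrave (S293, F3452). Machine vertices: (169.3923,20.4668) → (167.0858,41.5505) → (186.4981,33.0062) → (169.3923,20.4668). Closed: final G1 returns to the first vertex.

**Shape 3** — `<polygon>` rectangle, stroke `#ff8800` → score (S481, F2001). Machine vertices: (118.9921,52.3882) → (170.8058,52.3882) → (170.8058,13.9143) → (118.9921,13.9143) → (118.9921,52.3882). Closed: final G1 returns to the first vertex.

**Shape 4** — `<polygon>` rectangle, stroke `#ff00ff` → engrave (S293, F3452). Machine vertices: (72.5518,88.7445) → (90.4728,88.7445) → (90.4728,34.2499) → (72.5518,34.2499) → (72.5518,88.7445). Closed: final G1 returns to the first vertex.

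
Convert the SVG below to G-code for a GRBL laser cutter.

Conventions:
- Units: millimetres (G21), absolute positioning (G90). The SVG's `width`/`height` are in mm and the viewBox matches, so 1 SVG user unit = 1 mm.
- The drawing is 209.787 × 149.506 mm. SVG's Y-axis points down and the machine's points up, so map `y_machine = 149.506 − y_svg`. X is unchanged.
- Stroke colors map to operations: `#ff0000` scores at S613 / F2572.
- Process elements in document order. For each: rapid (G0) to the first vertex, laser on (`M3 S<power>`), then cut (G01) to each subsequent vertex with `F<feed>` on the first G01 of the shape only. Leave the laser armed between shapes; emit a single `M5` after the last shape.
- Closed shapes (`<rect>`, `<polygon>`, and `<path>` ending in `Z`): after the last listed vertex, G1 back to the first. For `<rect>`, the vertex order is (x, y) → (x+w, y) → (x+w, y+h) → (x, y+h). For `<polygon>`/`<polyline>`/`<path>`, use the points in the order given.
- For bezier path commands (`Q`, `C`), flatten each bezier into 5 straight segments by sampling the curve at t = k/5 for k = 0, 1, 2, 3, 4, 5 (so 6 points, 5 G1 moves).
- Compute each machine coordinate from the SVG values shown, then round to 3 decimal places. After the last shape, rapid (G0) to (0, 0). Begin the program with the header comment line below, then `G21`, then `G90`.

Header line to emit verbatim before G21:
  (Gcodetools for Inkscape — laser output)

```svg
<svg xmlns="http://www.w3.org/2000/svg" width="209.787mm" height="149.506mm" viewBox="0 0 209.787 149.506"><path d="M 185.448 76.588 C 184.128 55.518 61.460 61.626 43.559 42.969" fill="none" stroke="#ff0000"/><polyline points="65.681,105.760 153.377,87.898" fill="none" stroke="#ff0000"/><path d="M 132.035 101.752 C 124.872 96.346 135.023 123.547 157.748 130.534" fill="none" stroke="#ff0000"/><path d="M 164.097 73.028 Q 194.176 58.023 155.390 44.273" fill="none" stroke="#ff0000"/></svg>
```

viewBox `0 0 209.787 149.506` with mm width/height → 1 unit = 1 mm. Flip: y_m = 149.506 − y_svg.

**Shape 1** — `<path>` cubic bezier, stroke `#ff0000` → score (S613, F2572). Control points (SVG): P0=(185.448,76.588), P1=(184.128,55.518), P2=(61.460,61.626), P3=(43.559,42.969); sampled at t=k/5. Machine vertices: (185.448,72.918) → (171.903,82.714) → (140.088,88.481) → (100.857,92.711) → (65.063,97.899) → (43.559,106.537). Open path.

**Shape 2** — `<polyline>` line segment, stroke `#ff0000` → score (S613, F2572). Machine vertices: (65.681,43.746) → (153.377,61.608). Open path.

**Shape 3** — `<path>` cubic bezier, stroke `#ff0000` → score (S613, F2572). Control points (SVG): P0=(132.035,101.752), P1=(124.872,96.346), P2=(135.023,123.547), P3=(157.748,130.534); sampled at t=k/5. Machine vertices: (132.035,47.754) → (129.777,47.507) → (131.447,41.970) → (136.817,33.679) → (145.660,25.167) → (157.748,18.972). Open path.

**Shape 4** — `<path>` quadratic bezier, stroke `#ff0000` → score (S613, F2572). Control points (SVG): P0=(164.097,73.028), P1=(194.176,58.023), P2=(155.390,44.273); sampled at t=k/5. Machine vertices: (164.097,76.478) → (173.374,82.430) → (177.142,88.281) → (175.400,94.032) → (168.150,99.683) → (155.390,105.233). Open path.

(Gcodetools for Inkscape — laser output)
G21
G90
G0 X185.448 Y72.918
M3 S613
G01 X171.903 Y82.714 F2572
G01 X140.088 Y88.481
G01 X100.857 Y92.711
G01 X65.063 Y97.899
G01 X43.559 Y106.537
G0 X65.681 Y43.746
M3 S613
G01 X153.377 Y61.608 F2572
G0 X132.035 Y47.754
M3 S613
G01 X129.777 Y47.507 F2572
G01 X131.447 Y41.970
G01 X136.817 Y33.679
G01 X145.660 Y25.167
G01 X157.748 Y18.972
G0 X164.097 Y76.478
M3 S613
G01 X173.374 Y82.430 F2572
G01 X177.142 Y88.281
G01 X175.400 Y94.032
G01 X168.150 Y99.683
G01 X155.390 Y105.233
M5
G0 X0.000 Y0.000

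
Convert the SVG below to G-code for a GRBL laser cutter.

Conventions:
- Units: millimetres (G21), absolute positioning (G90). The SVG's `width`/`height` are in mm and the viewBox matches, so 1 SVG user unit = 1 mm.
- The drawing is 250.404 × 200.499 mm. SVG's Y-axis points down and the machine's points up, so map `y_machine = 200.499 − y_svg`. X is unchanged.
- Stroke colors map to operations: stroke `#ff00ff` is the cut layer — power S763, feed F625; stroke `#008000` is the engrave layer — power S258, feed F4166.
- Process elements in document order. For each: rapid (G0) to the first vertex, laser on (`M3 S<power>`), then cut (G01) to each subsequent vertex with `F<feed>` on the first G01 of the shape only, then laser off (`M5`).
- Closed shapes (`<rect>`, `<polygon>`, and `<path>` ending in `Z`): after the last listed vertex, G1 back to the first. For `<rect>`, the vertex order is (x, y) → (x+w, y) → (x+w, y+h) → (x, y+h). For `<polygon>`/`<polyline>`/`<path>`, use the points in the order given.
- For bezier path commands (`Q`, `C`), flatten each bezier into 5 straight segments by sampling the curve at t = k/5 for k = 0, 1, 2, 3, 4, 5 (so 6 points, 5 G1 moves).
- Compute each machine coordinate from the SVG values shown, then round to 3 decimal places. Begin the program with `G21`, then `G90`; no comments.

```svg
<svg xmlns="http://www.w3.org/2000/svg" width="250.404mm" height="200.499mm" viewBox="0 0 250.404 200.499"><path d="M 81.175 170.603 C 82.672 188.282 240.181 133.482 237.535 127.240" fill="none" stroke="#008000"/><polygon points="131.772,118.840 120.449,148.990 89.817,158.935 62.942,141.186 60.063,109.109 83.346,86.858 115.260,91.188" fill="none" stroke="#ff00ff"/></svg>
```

Since the viewBox matches the mm dimensions, user units are millimetres directly. The only transform is the Y-flip y_m = 200.499 − y_svg.

Shape 1 is a cubic bezier drawn with `<path>`. Its stroke #008000 means engrave at S258, F4166. After flipping Y the toolpath is (81.175,29.896) → (98.265,27.018) → (137.622,35.725) → (184.070,50.207) → (222.433,64.655) → (237.535,73.259).

Shape 2 is a regular polygon drawn with `<polygon>`. Its stroke #ff00ff means cut at S763, F625. After flipping Y the toolpath is (131.772,81.659) → (120.449,51.509) → (89.817,41.564) → (62.942,59.313) → (60.063,91.390) → (83.346,113.641) → (115.260,109.311) → (131.772,81.659), returning to the start.

G21
G90
G0 X81.175 Y29.896
M3 S258
G01 X98.265 Y27.018 F4166
G01 X137.622 Y35.725
G01 X184.070 Y50.207
G01 X222.433 Y64.655
G01 X237.535 Y73.259
M5
G0 X131.772 Y81.659
M3 S763
G01 X120.449 Y51.509 F625
G01 X89.817 Y41.564
G01 X62.942 Y59.313
G01 X60.063 Y91.390
G01 X83.346 Y113.641
G01 X115.260 Y109.311
G01 X131.772 Y81.659
M5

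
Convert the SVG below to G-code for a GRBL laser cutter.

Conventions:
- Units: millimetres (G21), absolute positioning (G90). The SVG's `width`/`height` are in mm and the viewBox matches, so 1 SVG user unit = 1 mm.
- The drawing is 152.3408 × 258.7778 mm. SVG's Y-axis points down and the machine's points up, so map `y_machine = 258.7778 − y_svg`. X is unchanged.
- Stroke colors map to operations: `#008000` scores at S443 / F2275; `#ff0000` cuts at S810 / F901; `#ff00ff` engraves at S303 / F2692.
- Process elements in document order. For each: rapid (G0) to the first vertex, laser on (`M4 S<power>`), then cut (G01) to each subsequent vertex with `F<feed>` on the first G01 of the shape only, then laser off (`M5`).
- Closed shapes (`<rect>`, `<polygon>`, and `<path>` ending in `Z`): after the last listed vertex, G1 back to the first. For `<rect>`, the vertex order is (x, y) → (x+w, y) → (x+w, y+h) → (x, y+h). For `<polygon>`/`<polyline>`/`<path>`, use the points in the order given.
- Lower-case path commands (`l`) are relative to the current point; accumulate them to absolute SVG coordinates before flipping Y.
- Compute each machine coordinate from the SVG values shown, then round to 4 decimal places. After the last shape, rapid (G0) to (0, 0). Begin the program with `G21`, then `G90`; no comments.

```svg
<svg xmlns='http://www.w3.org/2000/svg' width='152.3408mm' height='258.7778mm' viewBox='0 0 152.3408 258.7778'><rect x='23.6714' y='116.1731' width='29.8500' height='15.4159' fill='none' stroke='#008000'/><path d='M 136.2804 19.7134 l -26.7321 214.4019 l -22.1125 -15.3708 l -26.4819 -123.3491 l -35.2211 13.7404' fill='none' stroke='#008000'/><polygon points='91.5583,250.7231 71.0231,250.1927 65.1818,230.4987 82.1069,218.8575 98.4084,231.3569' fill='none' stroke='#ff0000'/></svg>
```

G21
G90
G0 X23.6714 Y142.6047
M4 S443
G01 X53.5214 Y142.6047 F2275
G01 X53.5214 Y127.1888
G01 X23.6714 Y127.1888
G01 X23.6714 Y142.6047
M5
G0 X136.2804 Y239.0644
M4 S443
G01 X109.5483 Y24.6625 F2275
G01 X87.4358 Y40.0333
G01 X60.9539 Y163.3824
G01 X25.7328 Y149.6420
M5
G0 X91.5583 Y8.0547
M4 S810
G01 X71.0231 Y8.5851 F901
G01 X65.1818 Y28.2791
G01 X82.1069 Y39.9203
G01 X98.4084 Y27.4209
G01 X91.5583 Y8.0547
M5
G0 X0.0000 Y0.0000

Since the viewBox matches the mm dimensions, user units are millimetres directly. The only transform is the Y-flip y_m = 258.7778 − y_svg.

Shape 1 is a rectangle drawn with `<rect>`. Its stroke #008000 means score at S443, F2275. After flipping Y the toolpath is (23.6714,142.6047) → (53.5214,142.6047) → (53.5214,127.1888) → (23.6714,127.1888) → (23.6714,142.6047), returning to the start.

Shape 2 is a open polyline drawn with `<path>`. Its stroke #008000 means score at S443, F2275. After flipping Y the toolpath is (136.2804,239.0644) → (109.5483,24.6625) → (87.4358,40.0333) → (60.9539,163.3824) → (25.7328,149.6420).

Shape 3 is a regular polygon drawn with `<polygon>`. Its stroke #ff0000 means cut at S810, F901. After flipping Y the toolpath is (91.5583,8.0547) → (71.0231,8.5851) → (65.1818,28.2791) → (82.1069,39.9203) → (98.4084,27.4209) → (91.5583,8.0547), returning to the start.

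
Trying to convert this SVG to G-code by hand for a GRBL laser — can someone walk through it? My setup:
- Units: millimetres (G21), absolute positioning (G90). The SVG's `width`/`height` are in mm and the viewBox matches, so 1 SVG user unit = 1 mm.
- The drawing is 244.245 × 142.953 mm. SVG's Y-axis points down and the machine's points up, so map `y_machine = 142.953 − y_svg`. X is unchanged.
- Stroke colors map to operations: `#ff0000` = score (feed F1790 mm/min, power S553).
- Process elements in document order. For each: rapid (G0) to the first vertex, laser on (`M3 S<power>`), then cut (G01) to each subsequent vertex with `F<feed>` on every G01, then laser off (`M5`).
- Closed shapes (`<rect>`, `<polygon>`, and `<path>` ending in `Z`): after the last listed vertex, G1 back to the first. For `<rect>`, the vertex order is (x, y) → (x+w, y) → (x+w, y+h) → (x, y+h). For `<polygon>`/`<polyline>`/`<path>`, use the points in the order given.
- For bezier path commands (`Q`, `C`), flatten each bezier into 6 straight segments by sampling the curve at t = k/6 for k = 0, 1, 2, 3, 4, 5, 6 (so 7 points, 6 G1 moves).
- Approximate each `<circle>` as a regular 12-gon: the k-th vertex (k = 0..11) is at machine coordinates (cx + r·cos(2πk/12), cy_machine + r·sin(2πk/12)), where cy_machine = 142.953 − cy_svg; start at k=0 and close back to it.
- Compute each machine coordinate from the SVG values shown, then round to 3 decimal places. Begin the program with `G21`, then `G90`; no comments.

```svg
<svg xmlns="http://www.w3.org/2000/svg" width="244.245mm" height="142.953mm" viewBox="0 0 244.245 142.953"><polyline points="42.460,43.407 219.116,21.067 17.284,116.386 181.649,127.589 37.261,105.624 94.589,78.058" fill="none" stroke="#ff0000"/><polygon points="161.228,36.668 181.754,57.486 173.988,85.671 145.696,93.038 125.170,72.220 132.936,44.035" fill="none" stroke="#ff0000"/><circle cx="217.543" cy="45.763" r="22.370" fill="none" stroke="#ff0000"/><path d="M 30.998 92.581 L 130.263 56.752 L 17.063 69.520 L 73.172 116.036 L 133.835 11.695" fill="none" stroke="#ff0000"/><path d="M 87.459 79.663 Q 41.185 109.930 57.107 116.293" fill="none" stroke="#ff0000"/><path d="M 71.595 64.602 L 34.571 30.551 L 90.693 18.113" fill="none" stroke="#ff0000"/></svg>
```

Since the viewBox matches the mm dimensions, user units are millimetres directly. The only transform is the Y-flip y_m = 142.953 − y_svg.

Shape 1 is a open polyline drawn with `<polyline>`. Its stroke #ff0000 means score at S553, F1790. After flipping Y the toolpath is (42.460,99.546) → (219.116,121.886) → (17.284,26.567) → (181.649,15.364) → (37.261,37.329) → (94.589,64.895).

Shape 2 is a regular polygon drawn with `<polygon>`. Its stroke #ff0000 means score at S553, F1790. After flipping Y the toolpath is (161.228,106.285) → (181.754,85.467) → (173.988,57.282) → (145.696,49.915) → (125.170,70.733) → (132.936,98.918) → (161.228,106.285), returning to the start.

Shape 3 is a circle drawn with `<circle>`. Its stroke #ff0000 means score at S553, F1790. After flipping Y the toolpath is (239.913,97.190) → (236.916,108.375) → (228.728,116.563) → (217.543,119.560) → (206.358,116.563) → (198.170,108.375) → (195.173,97.190) → (198.170,86.005) → (206.358,77.817) → (217.543,74.820) → (228.728,77.817) → (236.916,86.005) → (239.913,97.190), returning to the start.

Shape 4 is a open polyline drawn with `<path>`. Its stroke #ff0000 means score at S553, F1790. After flipping Y the toolpath is (30.998,50.372) → (130.263,86.201) → (17.063,73.433) → (73.172,26.917) → (133.835,131.258).

Shape 5 is a quadratic bezier drawn with `<path>`. Its stroke #ff0000 means score at S553, F1790. After flipping Y the toolpath is (87.459,63.290) → (73.762,53.865) → (63.520,45.768) → (56.734,38.999) → (53.403,33.558) → (53.527,29.445) → (57.107,26.660).

Shape 6 is a open polyline drawn with `<path>`. Its stroke #ff0000 means score at S553, F1790. After flipping Y the toolpath is (71.595,78.351) → (34.571,112.402) → (90.693,124.840).

G21
G90
G0 X42.460 Y99.546
M3 S553
G01 X219.116 Y121.886 F1790
G01 X17.284 Y26.567 F1790
G01 X181.649 Y15.364 F1790
G01 X37.261 Y37.329 F1790
G01 X94.589 Y64.895 F1790
M5
G0 X161.228 Y106.285
M3 S553
G01 X181.754 Y85.467 F1790
G01 X173.988 Y57.282 F1790
G01 X145.696 Y49.915 F1790
G01 X125.170 Y70.733 F1790
G01 X132.936 Y98.918 F1790
G01 X161.228 Y106.285 F1790
M5
G0 X239.913 Y97.190
M3 S553
G01 X236.916 Y108.375 F1790
G01 X228.728 Y116.563 F1790
G01 X217.543 Y119.560 F1790
G01 X206.358 Y116.563 F1790
G01 X198.170 Y108.375 F1790
G01 X195.173 Y97.190 F1790
G01 X198.170 Y86.005 F1790
G01 X206.358 Y77.817 F1790
G01 X217.543 Y74.820 F1790
G01 X228.728 Y77.817 F1790
G01 X236.916 Y86.005 F1790
G01 X239.913 Y97.190 F1790
M5
G0 X30.998 Y50.372
M3 S553
G01 X130.263 Y86.201 F1790
G01 X17.063 Y73.433 F1790
G01 X73.172 Y26.917 F1790
G01 X133.835 Y131.258 F1790
M5
G0 X87.459 Y63.290
M3 S553
G01 X73.762 Y53.865 F1790
G01 X63.520 Y45.768 F1790
G01 X56.734 Y38.999 F1790
G01 X53.403 Y33.558 F1790
G01 X53.527 Y29.445 F1790
G01 X57.107 Y26.660 F1790
M5
G0 X71.595 Y78.351
M3 S553
G01 X34.571 Y112.402 F1790
G01 X90.693 Y124.840 F1790
M5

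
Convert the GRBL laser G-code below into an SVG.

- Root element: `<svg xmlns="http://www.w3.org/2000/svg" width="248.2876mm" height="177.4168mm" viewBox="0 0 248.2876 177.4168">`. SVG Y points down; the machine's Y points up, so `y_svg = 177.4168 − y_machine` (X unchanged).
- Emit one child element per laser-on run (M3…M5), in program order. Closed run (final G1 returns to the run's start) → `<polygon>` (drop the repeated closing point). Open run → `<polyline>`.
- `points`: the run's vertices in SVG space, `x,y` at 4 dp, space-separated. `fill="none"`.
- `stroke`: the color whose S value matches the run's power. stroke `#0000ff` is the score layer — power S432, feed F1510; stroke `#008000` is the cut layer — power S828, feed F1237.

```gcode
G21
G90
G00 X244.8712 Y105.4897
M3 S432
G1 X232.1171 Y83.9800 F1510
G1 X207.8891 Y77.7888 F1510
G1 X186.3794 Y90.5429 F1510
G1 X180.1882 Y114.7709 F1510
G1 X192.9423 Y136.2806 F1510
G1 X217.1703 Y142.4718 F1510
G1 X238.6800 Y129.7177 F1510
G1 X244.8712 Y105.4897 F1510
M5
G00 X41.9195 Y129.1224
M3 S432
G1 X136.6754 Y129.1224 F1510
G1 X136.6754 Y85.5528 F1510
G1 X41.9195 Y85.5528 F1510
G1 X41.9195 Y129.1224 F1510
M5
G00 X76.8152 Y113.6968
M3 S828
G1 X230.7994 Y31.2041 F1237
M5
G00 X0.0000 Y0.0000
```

Machine Y-up, SVG Y-down with viewBox height 177.4168, so y_svg = 177.4168 − y_machine; X carries over.

Run 1: S432 ⇒ score layer `#0000ff`. The run returns to its start, so emit a `<polygon>` with points (Y-flipped): 244.8712,71.9271 232.1171,93.4368 207.8891,99.6280 186.3794,86.8739 180.1882,62.6459 192.9423,41.1362 217.1703,34.9450 238.6800,47.6991.

Run 2: the run's S432 means `#0000ff` (score). The run returns to its start, so emit a `<polygon>` with points (Y-flipped): 41.9195,48.2944 136.6754,48.2944 136.6754,91.8640 41.9195,91.8640.

Run 3: S828 ⇒ cut layer `#008000`. The run is open, so emit a `<polyline>` with points (Y-flipped): 76.8152,63.7200 230.7994,146.2127.

<svg xmlns="http://www.w3.org/2000/svg" width="248.2876mm" height="177.4168mm" viewBox="0 0 248.2876 177.4168">
  <polygon points="244.8712,71.9271 232.1171,93.4368 207.8891,99.6280 186.3794,86.8739 180.1882,62.6459 192.9423,41.1362 217.1703,34.9450 238.6800,47.6991" fill="none" stroke="#0000ff"/>
  <polygon points="41.9195,48.2944 136.6754,48.2944 136.6754,91.8640 41.9195,91.8640" fill="none" stroke="#0000ff"/>
  <polyline points="76.8152,63.7200 230.7994,146.2127" fill="none" stroke="#008000"/>
</svg>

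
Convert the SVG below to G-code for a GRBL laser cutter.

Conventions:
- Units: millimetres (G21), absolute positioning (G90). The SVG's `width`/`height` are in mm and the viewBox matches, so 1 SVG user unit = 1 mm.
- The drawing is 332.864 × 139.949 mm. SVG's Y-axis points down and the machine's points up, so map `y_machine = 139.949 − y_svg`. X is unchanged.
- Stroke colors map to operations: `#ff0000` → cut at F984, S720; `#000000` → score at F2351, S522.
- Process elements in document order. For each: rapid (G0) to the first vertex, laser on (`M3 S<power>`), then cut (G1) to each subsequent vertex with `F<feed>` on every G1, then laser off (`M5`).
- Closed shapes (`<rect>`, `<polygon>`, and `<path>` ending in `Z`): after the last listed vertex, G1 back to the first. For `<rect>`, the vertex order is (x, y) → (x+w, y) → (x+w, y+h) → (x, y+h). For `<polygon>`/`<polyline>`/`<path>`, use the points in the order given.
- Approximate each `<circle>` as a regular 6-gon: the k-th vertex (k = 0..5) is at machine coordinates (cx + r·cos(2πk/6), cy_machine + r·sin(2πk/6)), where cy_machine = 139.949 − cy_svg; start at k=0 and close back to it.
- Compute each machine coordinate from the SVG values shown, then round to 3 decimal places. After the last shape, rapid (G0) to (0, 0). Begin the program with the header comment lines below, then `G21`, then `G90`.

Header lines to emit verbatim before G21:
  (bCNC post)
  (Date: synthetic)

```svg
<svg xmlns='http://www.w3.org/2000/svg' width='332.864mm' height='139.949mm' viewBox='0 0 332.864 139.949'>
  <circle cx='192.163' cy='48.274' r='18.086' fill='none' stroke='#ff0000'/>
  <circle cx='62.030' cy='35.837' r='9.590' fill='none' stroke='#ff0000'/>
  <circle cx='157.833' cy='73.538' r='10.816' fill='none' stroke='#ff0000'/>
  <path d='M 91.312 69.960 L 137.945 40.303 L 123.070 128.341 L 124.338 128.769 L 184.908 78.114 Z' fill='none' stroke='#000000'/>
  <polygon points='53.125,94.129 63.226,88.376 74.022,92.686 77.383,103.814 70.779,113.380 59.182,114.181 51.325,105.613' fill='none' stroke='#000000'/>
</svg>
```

1 u = 1 mm; y_m = 139.949 − y.

[1] `<circle>` circle, #ff0000→cut S720 F984: (210.249,91.675) → (201.206,107.338) → (183.120,107.338) → (174.077,91.675) → (183.120,76.012) → (201.206,76.012) → (210.249,91.675) (closed)

[2] `<circle>` circle, #ff0000→cut S720 F984: (71.620,104.112) → (66.825,112.417) → (57.235,112.417) → (52.440,104.112) → (57.235,95.807) → (66.825,95.807) → (71.620,104.112) (closed)

[3] `<circle>` circle, #ff0000→cut S720 F984: (168.649,66.411) → (163.241,75.778) → (152.425,75.778) → (147.017,66.411) → (152.425,57.044) → (163.241,57.044) → (168.649,66.411) (closed)

[4] `<path>` closed polygon, #000000→score S522 F2351: (91.312,69.989) → (137.945,99.646) → (123.070,11.608) → (124.338,11.180) → (184.908,61.835) → (91.312,69.989) (closed)

[5] `<polygon>` regular polygon, #000000→score S522 F2351: (53.125,45.820) → (63.226,51.573) → (74.022,47.263) → (77.383,36.135) → (70.779,26.569) → (59.182,25.768) → (51.325,34.336) → (53.125,45.820) (closed)

(bCNC post)
(Date: synthetic)
G21
G90
G0 X210.249 Y91.675
M3 S720
G1 X201.206 Y107.338 F984
G1 X183.120 Y107.338 F984
G1 X174.077 Y91.675 F984
G1 X183.120 Y76.012 F984
G1 X201.206 Y76.012 F984
G1 X210.249 Y91.675 F984
M5
G0 X71.620 Y104.112
M3 S720
G1 X66.825 Y112.417 F984
G1 X57.235 Y112.417 F984
G1 X52.440 Y104.112 F984
G1 X57.235 Y95.807 F984
G1 X66.825 Y95.807 F984
G1 X71.620 Y104.112 F984
M5
G0 X168.649 Y66.411
M3 S720
G1 X163.241 Y75.778 F984
G1 X152.425 Y75.778 F984
G1 X147.017 Y66.411 F984
G1 X152.425 Y57.044 F984
G1 X163.241 Y57.044 F984
G1 X168.649 Y66.411 F984
M5
G0 X91.312 Y69.989
M3 S522
G1 X137.945 Y99.646 F2351
G1 X123.070 Y11.608 F2351
G1 X124.338 Y11.180 F2351
G1 X184.908 Y61.835 F2351
G1 X91.312 Y69.989 F2351
M5
G0 X53.125 Y45.820
M3 S522
G1 X63.226 Y51.573 F2351
G1 X74.022 Y47.263 F2351
G1 X77.383 Y36.135 F2351
G1 X70.779 Y26.569 F2351
G1 X59.182 Y25.768 F2351
G1 X51.325 Y34.336 F2351
G1 X53.125 Y45.820 F2351
M5
G0 X0.000 Y0.000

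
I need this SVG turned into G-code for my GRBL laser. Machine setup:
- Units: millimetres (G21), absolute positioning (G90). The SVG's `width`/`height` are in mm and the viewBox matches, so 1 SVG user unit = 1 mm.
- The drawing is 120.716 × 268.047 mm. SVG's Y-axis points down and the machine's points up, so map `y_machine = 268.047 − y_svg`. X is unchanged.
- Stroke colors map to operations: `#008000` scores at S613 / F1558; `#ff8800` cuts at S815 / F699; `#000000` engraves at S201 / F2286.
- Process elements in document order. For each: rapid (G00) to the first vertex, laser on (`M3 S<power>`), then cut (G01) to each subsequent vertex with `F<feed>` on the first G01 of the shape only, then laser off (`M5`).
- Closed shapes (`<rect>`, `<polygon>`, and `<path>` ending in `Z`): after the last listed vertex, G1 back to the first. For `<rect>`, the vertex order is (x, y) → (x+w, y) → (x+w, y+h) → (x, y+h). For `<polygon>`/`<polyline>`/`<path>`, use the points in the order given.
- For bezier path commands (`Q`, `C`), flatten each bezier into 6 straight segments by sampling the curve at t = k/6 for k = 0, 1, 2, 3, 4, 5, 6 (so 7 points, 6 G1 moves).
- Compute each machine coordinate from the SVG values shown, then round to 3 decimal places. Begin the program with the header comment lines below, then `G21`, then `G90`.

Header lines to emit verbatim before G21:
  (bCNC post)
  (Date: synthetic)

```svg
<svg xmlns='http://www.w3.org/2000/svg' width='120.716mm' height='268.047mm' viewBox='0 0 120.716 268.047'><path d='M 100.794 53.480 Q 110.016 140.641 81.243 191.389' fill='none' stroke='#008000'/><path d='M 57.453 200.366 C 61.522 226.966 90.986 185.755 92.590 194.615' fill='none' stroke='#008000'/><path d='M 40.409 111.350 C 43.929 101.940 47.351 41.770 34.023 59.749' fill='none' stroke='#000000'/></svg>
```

(bCNC post)
(Date: synthetic)
G21
G90
G00 X100.794 Y214.567
M3 S613
G01 X102.813 Y186.525 F1558
G01 X102.720 Y160.506
G01 X100.517 Y136.509
G01 X96.203 Y114.536
G01 X89.779 Y94.585
G01 X81.243 Y76.658
M5
G00 X57.453 Y67.681
M3 S613
G01 X61.357 Y59.486 F1558
G01 X68.015 Y59.319
G01 X75.946 Y63.904
G01 X83.672 Y69.968
G01 X89.713 Y74.235
G01 X92.590 Y73.432
M5
G00 X40.409 Y156.697
M3 S201
G01 X42.084 Y165.035 F2286
G01 X43.280 Y178.253
G01 X43.534 Y192.768
G01 X42.384 Y205.002
G01 X39.368 Y211.372
G01 X34.023 Y208.298
M5

Since the viewBox matches the mm dimensions, user units are millimetres directly. The only transform is the Y-flip y_m = 268.047 − y_svg.

Shape 1 is a quadratic bezier drawn with `<path>`. Its stroke #008000 means score at S613, F1558. After flipping Y the toolpath is (100.794,214.567) → (102.813,186.525) → (102.720,160.506) → (100.517,136.509) → (96.203,114.536) → (89.779,94.585) → (81.243,76.658).

Shape 2 is a cubic bezier drawn with `<path>`. Its stroke #008000 means score at S613, F1558. After flipping Y the toolpath is (57.453,67.681) → (61.357,59.486) → (68.015,59.319) → (75.946,63.904) → (83.672,69.968) → (89.713,74.235) → (92.590,73.432).

Shape 3 is a cubic bezier drawn with `<path>`. Its stroke #000000 means engrave at S201, F2286. After flipping Y the toolpath is (40.409,156.697) → (42.084,165.035) → (43.280,178.253) → (43.534,192.768) → (42.384,205.002) → (39.368,211.372) → (34.023,208.298).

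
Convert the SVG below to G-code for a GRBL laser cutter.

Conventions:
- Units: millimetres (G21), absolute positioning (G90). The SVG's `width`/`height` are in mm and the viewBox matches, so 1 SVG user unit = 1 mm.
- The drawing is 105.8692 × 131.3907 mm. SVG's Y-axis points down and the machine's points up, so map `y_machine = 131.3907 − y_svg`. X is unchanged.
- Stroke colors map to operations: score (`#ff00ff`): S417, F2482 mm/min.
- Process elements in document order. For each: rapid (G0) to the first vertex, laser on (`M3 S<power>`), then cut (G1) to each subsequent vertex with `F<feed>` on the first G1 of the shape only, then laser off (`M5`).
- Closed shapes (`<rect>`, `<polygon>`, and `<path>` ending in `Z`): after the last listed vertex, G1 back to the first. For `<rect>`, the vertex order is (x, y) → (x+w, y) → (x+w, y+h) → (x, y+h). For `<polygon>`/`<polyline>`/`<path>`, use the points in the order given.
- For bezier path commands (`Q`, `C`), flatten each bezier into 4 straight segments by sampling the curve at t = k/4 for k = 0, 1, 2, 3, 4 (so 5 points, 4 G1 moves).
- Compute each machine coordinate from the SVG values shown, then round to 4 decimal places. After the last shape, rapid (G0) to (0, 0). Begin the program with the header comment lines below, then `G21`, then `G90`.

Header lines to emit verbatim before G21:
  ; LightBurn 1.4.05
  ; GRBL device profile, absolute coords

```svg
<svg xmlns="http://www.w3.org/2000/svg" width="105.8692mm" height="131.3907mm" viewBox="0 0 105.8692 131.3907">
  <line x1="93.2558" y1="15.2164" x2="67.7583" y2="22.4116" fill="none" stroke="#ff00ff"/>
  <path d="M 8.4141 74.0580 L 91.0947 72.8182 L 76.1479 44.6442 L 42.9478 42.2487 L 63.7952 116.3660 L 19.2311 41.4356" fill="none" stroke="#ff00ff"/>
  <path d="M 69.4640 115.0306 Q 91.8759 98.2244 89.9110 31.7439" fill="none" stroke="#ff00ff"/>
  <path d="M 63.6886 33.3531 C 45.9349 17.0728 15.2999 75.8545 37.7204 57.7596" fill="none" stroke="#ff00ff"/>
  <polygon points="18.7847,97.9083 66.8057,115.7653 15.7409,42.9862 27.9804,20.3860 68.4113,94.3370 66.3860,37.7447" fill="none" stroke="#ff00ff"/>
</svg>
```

; LightBurn 1.4.05
; GRBL device profile, absolute coords
G21
G90
G0 X93.2558 Y116.1743
M3 S417
G1 X67.7583 Y108.9791 F2482
M5
G0 X8.4141 Y57.3327
M3 S417
G1 X91.0947 Y58.5725 F2482
G1 X76.1479 Y86.7465
G1 X42.9478 Y89.1420
G1 X63.7952 Y15.0247
G1 X19.2311 Y89.9551
M5
G0 X69.4640 Y16.3601
M3 S417
G1 X79.1464 Y27.8678 F2482
G1 X85.7817 Y45.5849
G1 X89.3699 Y69.5112
G1 X89.9110 Y99.6468
M5
G0 X63.6886 Y98.0376
M3 S417
G1 X48.9883 Y98.5477 F2482
G1 X35.6392 Y85.1539
G1 X29.8227 Y72.1002
G1 X37.7204 Y73.6311
M5
G0 X18.7847 Y33.4824
M3 S417
G1 X66.8057 Y15.6254 F2482
G1 X15.7409 Y88.4045
G1 X27.9804 Y111.0047
G1 X68.4113 Y37.0537
G1 X66.3860 Y93.6460
G1 X18.7847 Y33.4824
M5
G0 X0.0000 Y0.0000

1 u = 1 mm; y_m = 131.3907 − y.

[1] `<line>` line segment, #ff00ff→score S417 F2482: (93.2558,116.1743) → (67.7583,108.9791)

[2] `<path>` open polyline, #ff00ff→score S417 F2482: (8.4141,57.3327) → (91.0947,58.5725) → (76.1479,86.7465) → (42.9478,89.1420) → (63.7952,15.0247) → (19.2311,89.9551)

[3] `<path>` quadratic bezier, #ff00ff→score S417 F2482: (69.4640,16.3601) → (79.1464,27.8678) → (85.7817,45.5849) → (89.3699,69.5112) → (89.9110,99.6468)

[4] `<path>` cubic bezier, #ff00ff→score S417 F2482: (63.6886,98.0376) → (48.9883,98.5477) → (35.6392,85.1539) → (29.8227,72.1002) → (37.7204,73.6311)

[5] `<polygon>` closed polygon, #ff00ff→score S417 F2482: (18.7847,33.4824) → (66.8057,15.6254) → (15.7409,88.4045) → (27.9804,111.0047) → (68.4113,37.0537) → (66.3860,93.6460) → (18.7847,33.4824) (closed)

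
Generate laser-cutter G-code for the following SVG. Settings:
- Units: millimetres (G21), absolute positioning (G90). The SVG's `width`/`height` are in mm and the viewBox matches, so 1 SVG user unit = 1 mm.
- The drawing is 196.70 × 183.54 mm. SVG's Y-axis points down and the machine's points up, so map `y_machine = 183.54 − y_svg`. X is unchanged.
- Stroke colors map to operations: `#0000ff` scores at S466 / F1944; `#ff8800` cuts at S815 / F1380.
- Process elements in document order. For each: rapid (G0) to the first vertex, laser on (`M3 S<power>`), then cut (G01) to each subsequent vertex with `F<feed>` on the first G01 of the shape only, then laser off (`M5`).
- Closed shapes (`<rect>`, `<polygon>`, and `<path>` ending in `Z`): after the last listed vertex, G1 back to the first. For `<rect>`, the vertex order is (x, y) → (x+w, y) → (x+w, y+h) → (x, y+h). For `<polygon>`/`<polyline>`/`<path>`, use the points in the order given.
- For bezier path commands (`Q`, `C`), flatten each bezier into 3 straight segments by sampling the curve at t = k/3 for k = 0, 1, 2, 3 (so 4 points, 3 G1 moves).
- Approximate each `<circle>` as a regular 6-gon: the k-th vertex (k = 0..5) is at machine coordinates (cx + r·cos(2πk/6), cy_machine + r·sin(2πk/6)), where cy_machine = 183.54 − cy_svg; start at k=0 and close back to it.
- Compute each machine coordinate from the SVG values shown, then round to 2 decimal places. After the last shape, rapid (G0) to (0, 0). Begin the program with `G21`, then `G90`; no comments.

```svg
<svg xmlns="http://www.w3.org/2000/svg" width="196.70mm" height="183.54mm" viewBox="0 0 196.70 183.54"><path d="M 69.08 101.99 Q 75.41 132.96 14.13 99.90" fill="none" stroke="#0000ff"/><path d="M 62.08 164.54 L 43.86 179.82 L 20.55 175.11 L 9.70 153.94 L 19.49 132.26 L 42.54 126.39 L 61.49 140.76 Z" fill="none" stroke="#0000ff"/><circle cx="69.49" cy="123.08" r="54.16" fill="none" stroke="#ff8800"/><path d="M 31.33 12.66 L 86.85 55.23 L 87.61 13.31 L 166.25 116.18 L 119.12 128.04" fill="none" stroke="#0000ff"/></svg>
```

viewBox `0 0 196.70 183.54` with mm width/height → 1 unit = 1 mm. Flip: y_m = 183.54 − y_svg.

**Shape 1** — `<path>` quadratic bezier, stroke `#0000ff` → score (S466, F1944). Control points (SVG): P0=(69.08,101.99), P1=(75.41,132.96), P2=(14.13,99.90); sampled at t=k/3. Machine vertices: (69.08,81.55) → (65.79,68.02) → (47.47,68.71) → (14.13,83.64). Open path.

**Shape 2** — `<path>` regular polygon, stroke `#0000ff` → score (S466, F1944). Machine vertices: (62.08,19.00) → (43.86,3.72) → (20.55,8.43) → (9.70,29.60) → (19.49,51.28) → (42.54,57.15) → (61.49,42.78) → (62.08,19.00). Closed: final G1 returns to the first vertex.

**Shape 3** — `<circle>` circle, stroke `#ff8800` → cut (S815, F1380). Machine vertices: (123.65,60.46) → (96.57,107.36) → (42.41,107.36) → (15.33,60.46) → (42.41,13.56) → (96.57,13.56) → (123.65,60.46). Closed: final G1 returns to the first vertex.

**Shape 4** — `<path>` open polyline, stroke `#0000ff` → score (S466, F1944). Machine vertices: (31.33,170.88) → (86.85,128.31) → (87.61,170.23) → (166.25,67.36) → (119.12,55.50). Open path.

G21
G90
G0 X69.08 Y81.55
M3 S466
G01 X65.79 Y68.02 F1944
G01 X47.47 Y68.71
G01 X14.13 Y83.64
M5
G0 X62.08 Y19.00
M3 S466
G01 X43.86 Y3.72 F1944
G01 X20.55 Y8.43
G01 X9.70 Y29.60
G01 X19.49 Y51.28
G01 X42.54 Y57.15
G01 X61.49 Y42.78
G01 X62.08 Y19.00
M5
G0 X123.65 Y60.46
M3 S815
G01 X96.57 Y107.36 F1380
G01 X42.41 Y107.36
G01 X15.33 Y60.46
G01 X42.41 Y13.56
G01 X96.57 Y13.56
G01 X123.65 Y60.46
M5
G0 X31.33 Y170.88
M3 S466
G01 X86.85 Y128.31 F1944
G01 X87.61 Y170.23
G01 X166.25 Y67.36
G01 X119.12 Y55.50
M5
G0 X0.00 Y0.00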